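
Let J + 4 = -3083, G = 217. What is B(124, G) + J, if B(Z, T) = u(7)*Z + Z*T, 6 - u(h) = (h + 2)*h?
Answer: 16753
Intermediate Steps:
u(h) = 6 - h*(2 + h) (u(h) = 6 - (h + 2)*h = 6 - (2 + h)*h = 6 - h*(2 + h))
B(Z, T) = -57*Z + T*Z (B(Z, T) = (6 - 1*7² - 2*7)*Z + Z*T = (6 - 1*49 - 14)*Z + T*Z = (6 - 49 - 14)*Z + T*Z = -57*Z + T*Z)
J = -3087 (J = -4 - 3083 = -3087)
B(124, G) + J = 124*(-57 + 217) - 3087 = 124*160 - 3087 = 19840 - 3087 = 16753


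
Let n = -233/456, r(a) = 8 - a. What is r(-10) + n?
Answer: 7975/456 ≈ 17.489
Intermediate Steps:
n = -233/456 (n = -233*1/456 = -233/456 ≈ -0.51097)
r(-10) + n = (8 - 1*(-10)) - 233/456 = (8 + 10) - 233/456 = 18 - 233/456 = 7975/456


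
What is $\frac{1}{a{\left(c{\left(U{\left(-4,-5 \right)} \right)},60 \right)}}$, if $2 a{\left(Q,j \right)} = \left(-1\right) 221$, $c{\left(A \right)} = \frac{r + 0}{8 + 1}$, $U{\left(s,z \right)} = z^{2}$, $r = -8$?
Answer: $- \frac{2}{221} \approx -0.0090498$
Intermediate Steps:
$c{\left(A \right)} = - \frac{8}{9}$ ($c{\left(A \right)} = \frac{-8 + 0}{8 + 1} = - \frac{8}{9}$)
$a{\left(Q,j \right)} = - \frac{221}{2}$ ($a{\left(Q,j \right)} = \frac{\left(-1\right) 221}{2} = \frac{1}{2} \left(-221\right) = - \frac{221}{2}$)
$\frac{1}{a{\left(c{\left(U{\left(-4,-5 \right)} \right)},60 \right)}} = \frac{1}{- \frac{221}{2}} = - \frac{2}{221}$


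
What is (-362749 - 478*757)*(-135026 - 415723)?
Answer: 399069971655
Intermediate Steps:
(-362749 - 478*757)*(-135026 - 415723) = (-362749 - 361846)*(-550749) = -724595*(-550749) = 399069971655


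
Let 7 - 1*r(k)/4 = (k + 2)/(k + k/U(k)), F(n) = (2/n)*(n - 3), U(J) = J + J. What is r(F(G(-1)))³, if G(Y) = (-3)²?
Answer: 11852352/1331 ≈ 8904.8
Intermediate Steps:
U(J) = 2*J
G(Y) = 9
F(n) = 2*(-3 + n)/n (F(n) = (2/n)*(-3 + n) = 2*(-3 + n)/n)
r(k) = 28 - 4*(2 + k)/(½ + k) (r(k) = 28 - 4*(k + 2)/(k + k/((2*k))) = 28 - 4*(2 + k)/(k + k*(1/(2*k))) = 28 - 4*(2 + k)/(k + ½) = 28 - 4*(2 + k)/(½ + k))
r(F(G(-1)))³ = (12*(1 + 4*(2 - 6/9))/(1 + 2*(2 - 6/9)))³ = (12*(1 + 4*(2 - 6*⅑))/(1 + 2*(2 - 6*⅑)))³ = (12*(1 + 4*(2 - ⅔))/(1 + 2*(2 - ⅔)))³ = (12*(1 + 4*(4/3))/(1 + 2*(4/3)))³ = (12*(1 + 16/3)/(1 + 8/3))³ = (12*(19/3)/(11/3))³ = (12*(3/11)*(19/3))³ = (228/11)³ = 11852352/1331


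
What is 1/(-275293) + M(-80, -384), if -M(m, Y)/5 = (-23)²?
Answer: -728149986/275293 ≈ -2645.0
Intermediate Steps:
M(m, Y) = -2645 (M(m, Y) = -5*(-23)² = -5*529 = -2645)
1/(-275293) + M(-80, -384) = 1/(-275293) - 2645 = -1/275293 - 2645 = -728149986/275293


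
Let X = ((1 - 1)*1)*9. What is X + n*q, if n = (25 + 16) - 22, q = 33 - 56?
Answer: -437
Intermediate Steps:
q = -23
n = 19 (n = 41 - 22 = 19)
X = 0 (X = (0*1)*9 = 0*9 = 0)
X + n*q = 0 + 19*(-23) = 0 - 437 = -437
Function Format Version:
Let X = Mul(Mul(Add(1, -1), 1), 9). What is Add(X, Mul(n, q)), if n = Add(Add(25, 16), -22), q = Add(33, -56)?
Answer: -437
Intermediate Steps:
q = -23
n = 19 (n = Add(41, -22) = 19)
X = 0 (X = Mul(Mul(0, 1), 9) = Mul(0, 9) = 0)
Add(X, Mul(n, q)) = Add(0, Mul(19, -23)) = Add(0, -437) = -437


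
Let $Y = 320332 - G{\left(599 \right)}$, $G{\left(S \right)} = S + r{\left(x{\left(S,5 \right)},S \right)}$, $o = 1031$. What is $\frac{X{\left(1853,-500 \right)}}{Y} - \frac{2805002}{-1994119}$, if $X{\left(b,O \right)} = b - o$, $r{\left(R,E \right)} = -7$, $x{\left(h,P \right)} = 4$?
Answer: $\frac{149751750883}{106266601510} \approx 1.4092$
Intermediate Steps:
$X{\left(b,O \right)} = -1031 + b$ ($X{\left(b,O \right)} = b - 1031 = -1031 + b$)
$G{\left(S \right)} = -7 + S$ ($G{\left(S \right)} = S - 7 = -7 + S$)
$Y = 319740$ ($Y = 320332 - \left(-7 + 599\right) = 320332 - 592 = 319740$)
$\frac{X{\left(1853,-500 \right)}}{Y} - \frac{2805002}{-1994119} = \frac{-1031 + 1853}{319740} - \frac{2805002}{-1994119} = 822 \cdot \frac{1}{319740} - - \frac{2805002}{1994119} = \frac{137}{53290} + \frac{2805002}{1994119} = \frac{149751750883}{106266601510}$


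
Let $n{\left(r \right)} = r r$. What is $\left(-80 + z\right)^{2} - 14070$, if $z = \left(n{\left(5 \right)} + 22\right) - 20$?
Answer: $-11261$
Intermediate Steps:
$n{\left(r \right)} = r^{2}$
$z = 27$ ($z = \left(5^{2} + 22\right) - 20 = \left(25 + 22\right) - 20 = 47 - 20 = 27$)
$\left(-80 + z\right)^{2} - 14070 = \left(-80 + 27\right)^{2} - 14070 = \left(-53\right)^{2} - 14070 = 2809 - 14070 = -11261$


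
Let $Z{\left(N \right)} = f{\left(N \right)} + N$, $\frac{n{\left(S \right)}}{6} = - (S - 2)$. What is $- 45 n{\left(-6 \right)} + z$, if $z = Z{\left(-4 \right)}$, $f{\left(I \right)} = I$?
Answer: $-2168$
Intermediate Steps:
$n{\left(S \right)} = 12 - 6 S$ ($n{\left(S \right)} = 6 \left(- (S - 2)\right) = 6 \left(- (-2 + S)\right) = 6 \left(2 - S\right) = 12 - 6 S$)
$Z{\left(N \right)} = 2 N$ ($Z{\left(N \right)} = N + N = 2 N$)
$z = -8$ ($z = 2 \left(-4\right) = -8$)
$- 45 n{\left(-6 \right)} + z = - 45 \left(12 - -36\right) - 8 = - 45 \left(12 + 36\right) - 8 = \left(-45\right) 48 - 8 = -2160 - 8 = -2168$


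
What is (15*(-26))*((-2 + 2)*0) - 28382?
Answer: -28382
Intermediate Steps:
(15*(-26))*((-2 + 2)*0) - 28382 = -0*0 - 28382 = -390*0 - 28382 = 0 - 28382 = -28382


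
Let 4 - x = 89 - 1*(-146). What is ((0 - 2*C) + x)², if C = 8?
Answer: 61009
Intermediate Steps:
x = -231 (x = 4 - (89 - 1*(-146)) = 4 - (89 + 146) = 4 - 1*235 = 4 - 235 = -231)
((0 - 2*C) + x)² = ((0 - 2*8) - 231)² = ((0 - 16) - 231)² = (-16 - 231)² = (-247)² = 61009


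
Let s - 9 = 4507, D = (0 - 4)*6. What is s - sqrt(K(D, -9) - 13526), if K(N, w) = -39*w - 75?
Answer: 4516 - 5*I*sqrt(530) ≈ 4516.0 - 115.11*I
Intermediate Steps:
D = -24 (D = -4*6 = -24)
K(N, w) = -75 - 39*w
s = 4516 (s = 9 + 4507 = 4516)
s - sqrt(K(D, -9) - 13526) = 4516 - sqrt((-75 - 39*(-9)) - 13526) = 4516 - sqrt((-75 + 351) - 13526) = 4516 - sqrt(276 - 13526) = 4516 - sqrt(-13250) = 4516 - 5*I*sqrt(530)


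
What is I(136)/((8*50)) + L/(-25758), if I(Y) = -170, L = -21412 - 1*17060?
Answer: 183499/171720 ≈ 1.0686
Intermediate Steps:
L = -38472 (L = -21412 - 17060 = -38472)
I(136)/((8*50)) + L/(-25758) = -170/(8*50) - 38472/(-25758) = -170/400 - 38472*(-1/25758) = -170*1/400 + 6412/4293 = -17/40 + 6412/4293 = 183499/171720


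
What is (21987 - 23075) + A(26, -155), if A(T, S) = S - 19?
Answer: -1262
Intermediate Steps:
A(T, S) = -19 + S
(21987 - 23075) + A(26, -155) = (21987 - 23075) + (-19 - 155) = -1088 - 174 = -1262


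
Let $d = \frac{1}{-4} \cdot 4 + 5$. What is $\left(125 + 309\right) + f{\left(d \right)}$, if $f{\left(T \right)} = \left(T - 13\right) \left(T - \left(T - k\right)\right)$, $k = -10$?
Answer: $524$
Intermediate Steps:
$d = 4$ ($d = \left(- \frac{1}{4}\right) 4 + 5 = -1 + 5 = 4$)
$f{\left(T \right)} = 130 - 10 T$ ($f{\left(T \right)} = \left(T - 13\right) \left(T - \left(10 + T\right)\right) = \left(-13 + T\right) \left(-10\right) = 130 - 10 T$)
$\left(125 + 309\right) + f{\left(d \right)} = \left(125 + 309\right) + \left(130 - 40\right) = 434 + \left(130 - 40\right) = 434 + 90 = 524$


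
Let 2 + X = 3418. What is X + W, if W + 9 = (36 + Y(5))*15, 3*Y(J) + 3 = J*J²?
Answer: 4557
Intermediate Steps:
X = 3416 (X = -2 + 3418 = 3416)
Y(J) = -1 + J³/3 (Y(J) = -1 + (J*J²)/3 = -1 + J³/3)
W = 1141 (W = -9 + (36 + (-1 + (⅓)*5³))*15 = -9 + (36 + (-1 + (⅓)*125))*15 = -9 + (36 + (-1 + 125/3))*15 = -9 + (36 + 122/3)*15 = -9 + (230/3)*15 = -9 + 1150 = 1141)
X + W = 3416 + 1141 = 4557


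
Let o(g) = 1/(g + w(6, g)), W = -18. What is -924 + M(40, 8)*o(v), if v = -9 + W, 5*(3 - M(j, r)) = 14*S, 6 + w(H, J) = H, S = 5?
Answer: -24937/27 ≈ -923.59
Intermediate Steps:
w(H, J) = -6 + H
M(j, r) = -11 (M(j, r) = 3 - 14*5/5 = 3 - 1/5*70 = 3 - 14 = -11)
v = -27 (v = -9 - 18 = -27)
o(g) = 1/g (o(g) = 1/(g + (-6 + 6)) = 1/(g + 0) = 1/g)
-924 + M(40, 8)*o(v) = -924 - 11/(-27) = -924 - 11*(-1/27) = -924 + 11/27 = -24937/27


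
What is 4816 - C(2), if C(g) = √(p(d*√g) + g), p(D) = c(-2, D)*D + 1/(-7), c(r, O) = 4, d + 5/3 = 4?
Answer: 4816 - √(819 + 4116*√2)/21 ≈ 4812.1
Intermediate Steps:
d = 7/3 (d = -5/3 + 4 = 7/3 ≈ 2.3333)
p(D) = -⅐ + 4*D (p(D) = 4*D + 1/(-7) = 4*D - ⅐ = -⅐ + 4*D)
C(g) = √(-⅐ + g + 28*√g/3) (C(g) = √((-⅐ + 4*(7*√g/3)) + g) = √((-⅐ + 28*√g/3) + g) = √(-⅐ + g + 28*√g/3))
4816 - C(2) = 4816 - √(-63 + 441*2 + 4116*√2)/21 = 4816 - √(-63 + 882 + 4116*√2)/21 = 4816 - √(819 + 4116*√2)/21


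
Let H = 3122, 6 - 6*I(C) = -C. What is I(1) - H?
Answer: -18725/6 ≈ -3120.8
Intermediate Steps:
I(C) = 1 + C/6 (I(C) = 1 - (-1)*C/6 = 1 + C/6)
I(1) - H = (1 + (⅙)*1) - 1*3122 = (1 + ⅙) - 3122 = 7/6 - 3122 = -18725/6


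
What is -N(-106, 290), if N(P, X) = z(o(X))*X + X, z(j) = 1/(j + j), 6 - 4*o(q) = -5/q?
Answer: -134850/349 ≈ -386.39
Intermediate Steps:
o(q) = 3/2 + 5/(4*q) (o(q) = 3/2 - (-5)/(4*q) = 3/2 + 5/(4*q))
z(j) = 1/(2*j)
N(P, X) = X + 2*X**2/(5 + 6*X) (N(P, X) = (1/(2*(((5 + 6*X)/(4*X)))))*X + X = ((4*X/(5 + 6*X))/2)*X + X = (2*X/(5 + 6*X))*X + X = 2*X**2/(5 + 6*X) + X = X + 2*X**2/(5 + 6*X))
-N(-106, 290) = -290*(5 + 8*290)/(5 + 6*290) = -290*(5 + 2320)/(5 + 1740) = -290*2325/1745 = -1*134850/349 = -134850/349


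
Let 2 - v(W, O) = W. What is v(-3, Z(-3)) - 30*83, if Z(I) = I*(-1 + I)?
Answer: -2485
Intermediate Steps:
v(W, O) = 2 - W
v(-3, Z(-3)) - 30*83 = (2 - 1*(-3)) - 30*83 = (2 + 3) - 2490 = 5 - 2490 = -2485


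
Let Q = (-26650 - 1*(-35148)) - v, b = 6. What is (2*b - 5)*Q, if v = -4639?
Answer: 91959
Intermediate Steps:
Q = 13137 (Q = (-26650 - 1*(-35148)) - 1*(-4639) = (-26650 + 35148) + 4639 = 8498 + 4639 = 13137)
(2*b - 5)*Q = (2*6 - 5)*13137 = (12 - 5)*13137 = 7*13137 = 91959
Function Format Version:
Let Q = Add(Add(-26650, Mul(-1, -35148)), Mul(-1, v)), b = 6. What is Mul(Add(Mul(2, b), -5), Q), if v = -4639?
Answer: 91959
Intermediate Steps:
Q = 13137 (Q = Add(Add(-26650, Mul(-1, -35148)), Mul(-1, -4639)) = Add(Add(-26650, 35148), 4639) = Add(8498, 4639) = 13137)
Mul(Add(Mul(2, b), -5), Q) = Mul(Add(Mul(2, 6), -5), 13137) = Mul(Add(12, -5), 13137) = Mul(7, 13137) = 91959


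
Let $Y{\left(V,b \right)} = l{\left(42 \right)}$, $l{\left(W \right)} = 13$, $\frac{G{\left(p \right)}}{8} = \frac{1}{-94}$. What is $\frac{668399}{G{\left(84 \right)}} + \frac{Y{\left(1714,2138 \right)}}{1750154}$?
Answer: $- \frac{27490327810955}{3500308} \approx -7.8537 \cdot 10^{6}$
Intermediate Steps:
$G{\left(p \right)} = - \frac{4}{47}$ ($G{\left(p \right)} = \frac{8}{-94} = 8 \left(- \frac{1}{94}\right) = - \frac{4}{47}$)
$Y{\left(V,b \right)} = 13$
$\frac{668399}{G{\left(84 \right)}} + \frac{Y{\left(1714,2138 \right)}}{1750154} = \frac{668399}{- \frac{4}{47}} + \frac{13}{1750154} = 668399 \left(- \frac{47}{4}\right) + 13 \cdot \frac{1}{1750154} = - \frac{31414753}{4} + \frac{13}{1750154} = - \frac{27490327810955}{3500308}$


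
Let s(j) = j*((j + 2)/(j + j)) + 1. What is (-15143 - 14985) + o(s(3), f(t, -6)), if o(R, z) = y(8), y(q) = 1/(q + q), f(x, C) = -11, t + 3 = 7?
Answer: -482047/16 ≈ -30128.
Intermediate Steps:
t = 4 (t = -3 + 7 = 4)
y(q) = 1/(2*q)
s(j) = 2 + j/2 (s(j) = j*((2 + j)/((2*j))) + 1 = j*((2 + j)*(1/(2*j))) + 1 = j*((2 + j)/(2*j)) + 1 = (1 + j/2) + 1 = 2 + j/2)
o(R, z) = 1/16 (o(R, z) = (1/2)/8 = (1/2)*(1/8) = 1/16)
(-15143 - 14985) + o(s(3), f(t, -6)) = (-15143 - 14985) + 1/16 = -30128 + 1/16 = -482047/16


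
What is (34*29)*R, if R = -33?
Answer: -32538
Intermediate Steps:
(34*29)*R = (34*29)*(-33) = 986*(-33) = -32538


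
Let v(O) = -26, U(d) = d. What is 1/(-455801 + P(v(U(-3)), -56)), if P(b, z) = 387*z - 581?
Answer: -1/478054 ≈ -2.0918e-6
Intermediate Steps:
P(b, z) = -581 + 387*z
1/(-455801 + P(v(U(-3)), -56)) = 1/(-455801 + (-581 + 387*(-56))) = 1/(-455801 + (-581 - 21672)) = 1/(-455801 - 22253) = 1/(-478054) = -1/478054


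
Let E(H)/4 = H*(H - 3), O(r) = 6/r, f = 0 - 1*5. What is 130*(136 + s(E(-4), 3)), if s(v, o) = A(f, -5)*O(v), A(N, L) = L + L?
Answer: 246545/14 ≈ 17610.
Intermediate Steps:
f = -5 (f = 0 - 5 = -5)
A(N, L) = 2*L
E(H) = 4*H*(-3 + H) (E(H) = 4*(H*(H - 3)) = 4*(H*(-3 + H)) = 4*H*(-3 + H))
s(v, o) = -60/v (s(v, o) = (2*(-5))*(6/v) = -60/v)
130*(136 + s(E(-4), 3)) = 130*(136 - 60*(-1/(16*(-3 - 4)))) = 130*(136 - 60/(4*(-4)*(-7))) = 130*(136 - 60/112) = 130*(136 - 60*1/112) = 130*(136 - 15/28) = 130*(3793/28) = 246545/14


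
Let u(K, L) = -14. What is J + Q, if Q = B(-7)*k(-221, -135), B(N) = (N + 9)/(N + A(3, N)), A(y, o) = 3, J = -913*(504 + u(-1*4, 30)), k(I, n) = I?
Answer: -894519/2 ≈ -4.4726e+5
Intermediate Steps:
J = -447370 (J = -913*(504 - 14) = -913*490 = -447370)
B(N) = (9 + N)/(3 + N) (B(N) = (N + 9)/(N + 3) = (9 + N)/(3 + N))
Q = 221/2 (Q = ((9 - 7)/(3 - 7))*(-221) = (2/(-4))*(-221) = -1/4*2*(-221) = -1/2*(-221) = 221/2 ≈ 110.50)
J + Q = -447370 + 221/2 = -894519/2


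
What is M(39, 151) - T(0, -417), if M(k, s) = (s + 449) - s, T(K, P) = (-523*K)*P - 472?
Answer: 921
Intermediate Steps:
T(K, P) = -472 - 523*K*P (T(K, P) = -523*K*P - 472 = -472 - 523*K*P)
M(k, s) = 449 (M(k, s) = (449 + s) - s = 449)
M(39, 151) - T(0, -417) = 449 - (-472 - 523*0*(-417)) = 449 - (-472 + 0) = 449 - 1*(-472) = 449 + 472 = 921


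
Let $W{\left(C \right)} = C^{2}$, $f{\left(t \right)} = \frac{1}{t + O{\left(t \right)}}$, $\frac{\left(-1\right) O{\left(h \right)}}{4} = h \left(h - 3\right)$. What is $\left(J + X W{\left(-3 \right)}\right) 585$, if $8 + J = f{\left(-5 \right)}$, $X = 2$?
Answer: $\frac{64311}{11} \approx 5846.5$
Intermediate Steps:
$O{\left(h \right)} = - 4 h \left(-3 + h\right)$ ($O{\left(h \right)} = - 4 h \left(h - 3\right) = - 4 h \left(-3 + h\right)$)
$f{\left(t \right)} = \frac{1}{t + 4 t \left(3 - t\right)}$
$J = - \frac{1321}{165}$ ($J = -8 - \frac{1}{\left(-5\right) \left(-13 + 4 \left(-5\right)\right)} = -8 - - \frac{1}{5 \left(-13 - 20\right)} = -8 - - \frac{1}{5 \left(-33\right)} = -8 - \left(- \frac{1}{5}\right) \left(- \frac{1}{33}\right) = -8 - \frac{1}{165} = - \frac{1321}{165} \approx -8.0061$)
$\left(J + X W{\left(-3 \right)}\right) 585 = \left(- \frac{1321}{165} + 2 \left(-3\right)^{2}\right) 585 = \left(- \frac{1321}{165} + 2 \cdot 9\right) 585 = \left(- \frac{1321}{165} + 18\right) 585 = \frac{1649}{165} \cdot 585 = \frac{64311}{11}$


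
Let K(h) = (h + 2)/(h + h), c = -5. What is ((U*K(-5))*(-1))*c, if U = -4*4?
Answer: -24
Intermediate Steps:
U = -16
K(h) = (2 + h)/(2*h) (K(h) = (2 + h)/((2*h)) = (2 + h)*(1/(2*h)) = (2 + h)/(2*h))
((U*K(-5))*(-1))*c = (-8*(2 - 5)/(-5)*(-1))*(-5) = (-8*(-1)*(-3)/5*(-1))*(-5) = (-16*3/10*(-1))*(-5) = -24/5*(-1)*(-5) = (24/5)*(-5) = -24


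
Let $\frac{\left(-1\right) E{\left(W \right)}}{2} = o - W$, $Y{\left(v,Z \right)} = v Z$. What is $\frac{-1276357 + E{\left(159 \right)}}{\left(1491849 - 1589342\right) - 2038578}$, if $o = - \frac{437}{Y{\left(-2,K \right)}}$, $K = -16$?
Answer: $\frac{20416187}{34177136} \approx 0.59736$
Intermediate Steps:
$Y{\left(v,Z \right)} = Z v$
$o = - \frac{437}{32}$ ($o = - \frac{437}{\left(-16\right) \left(-2\right)} = - \frac{437}{32} \approx -13.656$)
$E{\left(W \right)} = \frac{437}{16} + 2 W$ ($E{\left(W \right)} = - 2 \left(- \frac{437}{32} - W\right) = \frac{437}{16} + 2 W$)
$\frac{-1276357 + E{\left(159 \right)}}{\left(1491849 - 1589342\right) - 2038578} = \frac{-1276357 + \left(\frac{437}{16} + 2 \cdot 159\right)}{\left(1491849 - 1589342\right) - 2038578} = \frac{-1276357 + \left(\frac{437}{16} + 318\right)}{\left(1491849 - 1589342\right) - 2038578} = \frac{-1276357 + \frac{5525}{16}}{-97493 - 2038578} = - \frac{20416187}{16 \left(-2136071\right)} = \left(- \frac{20416187}{16}\right) \left(- \frac{1}{2136071}\right) = \frac{20416187}{34177136}$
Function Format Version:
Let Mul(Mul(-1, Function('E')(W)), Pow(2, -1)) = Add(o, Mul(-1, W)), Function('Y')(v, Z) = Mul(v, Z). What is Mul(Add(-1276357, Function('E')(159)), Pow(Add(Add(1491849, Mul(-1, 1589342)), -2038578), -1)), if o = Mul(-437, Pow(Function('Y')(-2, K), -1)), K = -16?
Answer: Rational(20416187, 34177136) ≈ 0.59736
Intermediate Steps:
Function('Y')(v, Z) = Mul(Z, v)
o = Rational(-437, 32) (o = Mul(-437, Pow(Mul(-16, -2), -1)) = Mul(-437, Pow(32, -1)) = Mul(-437, Rational(1, 32)) = Rational(-437, 32) ≈ -13.656)
Function('E')(W) = Add(Rational(437, 16), Mul(2, W)) (Function('E')(W) = Mul(-2, Add(Rational(-437, 32), Mul(-1, W))) = Add(Rational(437, 16), Mul(2, W)))
Mul(Add(-1276357, Function('E')(159)), Pow(Add(Add(1491849, Mul(-1, 1589342)), -2038578), -1)) = Mul(Add(-1276357, Add(Rational(437, 16), Mul(2, 159))), Pow(Add(Add(1491849, Mul(-1, 1589342)), -2038578), -1)) = Mul(Add(-1276357, Add(Rational(437, 16), 318)), Pow(Add(Add(1491849, -1589342), -2038578), -1)) = Mul(Add(-1276357, Rational(5525, 16)), Pow(Add(-97493, -2038578), -1)) = Mul(Rational(-20416187, 16), Pow(-2136071, -1)) = Mul(Rational(-20416187, 16), Rational(-1, 2136071)) = Rational(20416187, 34177136)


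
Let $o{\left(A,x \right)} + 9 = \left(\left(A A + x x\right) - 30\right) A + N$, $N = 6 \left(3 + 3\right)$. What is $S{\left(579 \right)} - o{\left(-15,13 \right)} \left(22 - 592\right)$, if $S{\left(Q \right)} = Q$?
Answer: $-3096231$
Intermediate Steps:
$N = 36$ ($N = 6 \cdot 6 = 36$)
$o{\left(A,x \right)} = 27 + A \left(-30 + A^{2} + x^{2}\right)$ ($o{\left(A,x \right)} = -9 + \left(\left(\left(A A + x x\right) - 30\right) A + 36\right) = -9 + \left(\left(\left(A^{2} + x^{2}\right) - 30\right) A + 36\right) = -9 + \left(\left(-30 + A^{2} + x^{2}\right) A + 36\right) = -9 + \left(A \left(-30 + A^{2} + x^{2}\right) + 36\right) = -9 + \left(36 + A \left(-30 + A^{2} + x^{2}\right)\right) = 27 + A \left(-30 + A^{2} + x^{2}\right)$)
$S{\left(579 \right)} - o{\left(-15,13 \right)} \left(22 - 592\right) = 579 - \left(27 + \left(-15\right)^{3} - -450 - 15 \cdot 13^{2}\right) \left(22 - 592\right) = 579 - \left(27 - 3375 + 450 - 2535\right) \left(-570\right) = 579 - \left(-5433\right) \left(-570\right) = 579 - 3096810 = -3096231$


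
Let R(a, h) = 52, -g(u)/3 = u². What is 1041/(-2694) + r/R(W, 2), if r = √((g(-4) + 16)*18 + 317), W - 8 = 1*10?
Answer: -347/898 + I*√259/52 ≈ -0.38641 + 0.30949*I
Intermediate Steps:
g(u) = -3*u²
W = 18 (W = 8 + 1*10 = 8 + 10 = 18)
r = I*√259 (r = √((-3*(-4)² + 16)*18 + 317) = √((-3*16 + 16)*18 + 317) = √((-48 + 16)*18 + 317) = √(-32*18 + 317) = √(-576 + 317) = √(-259) = I*√259 ≈ 16.093*I)
1041/(-2694) + r/R(W, 2) = 1041/(-2694) + (I*√259)/52 = 1041*(-1/2694) + (I*√259)*(1/52) = -347/898 + I*√259/52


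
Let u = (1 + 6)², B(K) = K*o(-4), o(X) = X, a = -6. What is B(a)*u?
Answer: 1176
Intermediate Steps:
B(K) = -4*K (B(K) = K*(-4) = -4*K)
u = 49 (u = 7² = 49)
B(a)*u = -4*(-6)*49 = 24*49 = 1176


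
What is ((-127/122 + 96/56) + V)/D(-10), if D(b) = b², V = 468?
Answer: 400247/85400 ≈ 4.6867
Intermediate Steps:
((-127/122 + 96/56) + V)/D(-10) = ((-127/122 + 96/56) + 468)/((-10)²) = ((-127*1/122 + 96*(1/56)) + 468)/100 = ((-127/122 + 12/7) + 468)*(1/100) = (575/854 + 468)*(1/100) = (400247/854)*(1/100) = 400247/85400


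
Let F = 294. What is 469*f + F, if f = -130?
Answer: -60676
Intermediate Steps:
469*f + F = 469*(-130) + 294 = -60970 + 294 = -60676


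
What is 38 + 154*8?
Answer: 1270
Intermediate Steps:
38 + 154*8 = 38 + 1232 = 1270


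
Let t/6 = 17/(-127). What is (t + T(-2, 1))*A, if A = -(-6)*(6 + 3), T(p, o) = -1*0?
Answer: -5508/127 ≈ -43.370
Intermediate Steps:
T(p, o) = 0
A = 54 (A = -(-6)*9 = -3*(-18) = 54)
t = -102/127 (t = 6*(17/(-127)) = 6*(17*(-1/127)) = 6*(-17/127) = -102/127 ≈ -0.80315)
(t + T(-2, 1))*A = (-102/127 + 0)*54 = -102/127*54 = -5508/127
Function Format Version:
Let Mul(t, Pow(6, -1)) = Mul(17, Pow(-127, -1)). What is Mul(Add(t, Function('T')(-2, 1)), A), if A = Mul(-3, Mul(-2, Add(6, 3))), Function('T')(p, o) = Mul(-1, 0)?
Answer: Rational(-5508, 127) ≈ -43.370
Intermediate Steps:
Function('T')(p, o) = 0
A = 54 (A = Mul(-3, Mul(-2, 9)) = Mul(-3, -18) = 54)
t = Rational(-102, 127) (t = Mul(6, Mul(17, Pow(-127, -1))) = Mul(6, Mul(17, Rational(-1, 127))) = Mul(6, Rational(-17, 127)) = Rational(-102, 127) ≈ -0.80315)
Mul(Add(t, Function('T')(-2, 1)), A) = Mul(Add(Rational(-102, 127), 0), 54) = Mul(Rational(-102, 127), 54) = Rational(-5508, 127)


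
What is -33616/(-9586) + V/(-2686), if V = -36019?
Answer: 217785355/12873998 ≈ 16.917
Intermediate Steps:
-33616/(-9586) + V/(-2686) = -33616/(-9586) - 36019/(-2686) = -33616*(-1/9586) - 36019*(-1/2686) = 16808/4793 + 36019/2686 = 217785355/12873998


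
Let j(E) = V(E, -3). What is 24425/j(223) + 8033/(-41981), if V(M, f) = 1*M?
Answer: 1023594566/9361763 ≈ 109.34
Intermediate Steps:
V(M, f) = M
j(E) = E
24425/j(223) + 8033/(-41981) = 24425/223 + 8033/(-41981) = 24425*(1/223) + 8033*(-1/41981) = 24425/223 - 8033/41981 = 1023594566/9361763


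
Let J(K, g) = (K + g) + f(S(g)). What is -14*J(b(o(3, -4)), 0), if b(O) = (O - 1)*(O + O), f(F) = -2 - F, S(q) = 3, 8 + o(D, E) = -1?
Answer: -2450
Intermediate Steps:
o(D, E) = -9 (o(D, E) = -8 - 1 = -9)
b(O) = 2*O*(-1 + O) (b(O) = (-1 + O)*(2*O) = 2*O*(-1 + O))
J(K, g) = -5 + K + g (J(K, g) = (K + g) + (-2 - 1*3) = (K + g) + (-2 - 3) = (K + g) - 5 = -5 + K + g)
-14*J(b(o(3, -4)), 0) = -14*(-5 + 2*(-9)*(-1 - 9) + 0) = -14*(-5 + 2*(-9)*(-10) + 0) = -14*(-5 + 180 + 0) = -14*175 = -2450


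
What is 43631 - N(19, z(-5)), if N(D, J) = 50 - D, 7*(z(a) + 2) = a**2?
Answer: 43600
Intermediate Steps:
z(a) = -2 + a**2/7
43631 - N(19, z(-5)) = 43631 - (50 - 1*19) = 43631 - (50 - 19) = 43631 - 1*31 = 43631 - 31 = 43600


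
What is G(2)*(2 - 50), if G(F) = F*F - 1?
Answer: -144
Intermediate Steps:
G(F) = -1 + F**2 (G(F) = F**2 - 1 = -1 + F**2)
G(2)*(2 - 50) = (-1 + 2**2)*(2 - 50) = (-1 + 4)*(-48) = 3*(-48) = -144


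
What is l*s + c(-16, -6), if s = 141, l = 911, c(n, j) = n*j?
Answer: 128547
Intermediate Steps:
c(n, j) = j*n
l*s + c(-16, -6) = 911*141 - 6*(-16) = 128451 + 96 = 128547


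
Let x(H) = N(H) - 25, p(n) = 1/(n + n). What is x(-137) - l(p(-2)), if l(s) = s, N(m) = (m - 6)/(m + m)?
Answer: -13277/548 ≈ -24.228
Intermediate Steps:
N(m) = (-6 + m)/(2*m) (N(m) = (-6 + m)/((2*m)) = (-6 + m)*(1/(2*m)) = (-6 + m)/(2*m))
p(n) = 1/(2*n)
x(H) = -25 + (-6 + H)/(2*H) (x(H) = (-6 + H)/(2*H) - 25 = -25 + (-6 + H)/(2*H))
x(-137) - l(p(-2)) = (-49/2 - 3/(-137)) - 1/(2*(-2)) = (-49/2 - 3*(-1/137)) - (-1)/(2*2) = (-49/2 + 3/137) - 1*(-1/4) = -6707/274 + 1/4 = -13277/548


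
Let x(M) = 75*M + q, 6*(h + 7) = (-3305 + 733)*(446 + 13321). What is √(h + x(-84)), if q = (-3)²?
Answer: 2*I*√1476938 ≈ 2430.6*I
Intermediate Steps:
q = 9
h = -5901461 (h = -7 + ((-3305 + 733)*(446 + 13321))/6 = -7 + (-2572*13767)/6 = -7 + (⅙)*(-35408724) = -7 - 5901454 = -5901461)
x(M) = 9 + 75*M (x(M) = 75*M + 9 = 9 + 75*M)
√(h + x(-84)) = √(-5901461 + (9 + 75*(-84))) = √(-5901461 + (9 - 6300)) = √(-5901461 - 6291) = √(-5907752) = 2*I*√1476938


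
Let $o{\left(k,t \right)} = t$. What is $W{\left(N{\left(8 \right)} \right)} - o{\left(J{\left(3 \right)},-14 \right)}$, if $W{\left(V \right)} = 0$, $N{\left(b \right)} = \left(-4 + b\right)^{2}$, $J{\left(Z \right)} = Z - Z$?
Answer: $14$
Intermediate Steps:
$J{\left(Z \right)} = 0$
$W{\left(N{\left(8 \right)} \right)} - o{\left(J{\left(3 \right)},-14 \right)} = 0 - -14 = 0 + 14 = 14$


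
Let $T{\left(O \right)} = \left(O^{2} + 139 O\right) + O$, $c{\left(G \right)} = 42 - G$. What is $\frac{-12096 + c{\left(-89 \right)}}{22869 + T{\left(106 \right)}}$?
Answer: $- \frac{2393}{9789} \approx -0.24446$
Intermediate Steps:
$T{\left(O \right)} = O^{2} + 140 O$
$\frac{-12096 + c{\left(-89 \right)}}{22869 + T{\left(106 \right)}} = \frac{-12096 + \left(42 - -89\right)}{22869 + 106 \left(140 + 106\right)} = \frac{-12096 + \left(42 + 89\right)}{22869 + 106 \cdot 246} = \frac{-12096 + 131}{22869 + 26076} = - \frac{11965}{48945} = \left(-11965\right) \frac{1}{48945} = - \frac{2393}{9789}$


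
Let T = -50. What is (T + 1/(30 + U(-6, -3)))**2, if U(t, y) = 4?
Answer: 2886601/1156 ≈ 2497.1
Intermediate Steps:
(T + 1/(30 + U(-6, -3)))**2 = (-50 + 1/(30 + 4))**2 = (-50 + 1/34)**2 = (-1699/34)**2 = 2886601/1156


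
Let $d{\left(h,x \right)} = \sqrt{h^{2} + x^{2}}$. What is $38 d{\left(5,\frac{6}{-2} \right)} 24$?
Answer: $912 \sqrt{34} \approx 5317.8$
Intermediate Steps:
$38 d{\left(5,\frac{6}{-2} \right)} 24 = 38 \sqrt{5^{2} + \left(\frac{6}{-2}\right)^{2}} \cdot 24 = 38 \sqrt{25 + \left(6 \left(- \frac{1}{2}\right)\right)^{2}} \cdot 24 = 38 \sqrt{25 + \left(-3\right)^{2}} \cdot 24 = 38 \sqrt{25 + 9} \cdot 24 = 38 \sqrt{34} \cdot 24 = 912 \sqrt{34}$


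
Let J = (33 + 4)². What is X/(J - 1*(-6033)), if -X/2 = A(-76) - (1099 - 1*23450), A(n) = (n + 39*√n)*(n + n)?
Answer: -33903/3701 + 11856*I*√19/3701 ≈ -9.1605 + 13.964*I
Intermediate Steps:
J = 1369 (J = 37² = 1369)
A(n) = 2*n*(n + 39*√n) (A(n) = (n + 39*√n)*(2*n) = 2*n*(n + 39*√n))
X = -67806 + 23712*I*√19 (X = -2*((2*(-76)² + 78*(-76)^(3/2)) - (1099 - 1*23450)) = -2*((2*5776 + 78*(-152*I*√19)) - (1099 - 23450)) = -2*((11552 - 11856*I*√19) - 1*(-22351)) = -2*((11552 - 11856*I*√19) + 22351) = -2*(33903 - 11856*I*√19) = -67806 + 23712*I*√19 ≈ -67806.0 + 1.0336e+5*I)
X/(J - 1*(-6033)) = (-67806 + 23712*I*√19)/(1369 - 1*(-6033)) = (-67806 + 23712*I*√19)/(1369 + 6033) = (-67806 + 23712*I*√19)/7402 = (-67806 + 23712*I*√19)*(1/7402) = -33903/3701 + 11856*I*√19/3701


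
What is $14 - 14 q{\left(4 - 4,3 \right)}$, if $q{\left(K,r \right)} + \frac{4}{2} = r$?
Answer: $0$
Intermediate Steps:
$q{\left(K,r \right)} = -2 + r$
$14 - 14 q{\left(4 - 4,3 \right)} = 14 - 14 \left(-2 + 3\right) = 14 - 14 = 0$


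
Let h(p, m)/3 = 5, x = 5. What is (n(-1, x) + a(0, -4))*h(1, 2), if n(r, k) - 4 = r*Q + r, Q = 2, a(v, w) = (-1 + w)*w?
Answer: 315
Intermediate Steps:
a(v, w) = w*(-1 + w)
h(p, m) = 15 (h(p, m) = 3*5 = 15)
n(r, k) = 4 + 3*r (n(r, k) = 4 + (r*2 + r) = 4 + (2*r + r) = 4 + 3*r)
(n(-1, x) + a(0, -4))*h(1, 2) = ((4 + 3*(-1)) - 4*(-1 - 4))*15 = ((4 - 3) - 4*(-5))*15 = (1 + 20)*15 = 21*15 = 315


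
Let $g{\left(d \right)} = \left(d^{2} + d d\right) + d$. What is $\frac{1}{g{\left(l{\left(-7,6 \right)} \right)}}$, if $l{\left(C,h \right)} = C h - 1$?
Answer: $\frac{1}{3655} \approx 0.0002736$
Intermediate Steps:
$l{\left(C,h \right)} = -1 + C h$
$g{\left(d \right)} = d + 2 d^{2}$ ($g{\left(d \right)} = \left(d^{2} + d^{2}\right) + d = 2 d^{2} + d = d + 2 d^{2}$)
$\frac{1}{g{\left(l{\left(-7,6 \right)} \right)}} = \frac{1}{\left(-1 - 42\right) \left(1 + 2 \left(-1 - 42\right)\right)} = \frac{1}{\left(-43\right) \left(1 + 2 \left(-43\right)\right)} = \frac{1}{\left(-43\right) \left(1 - 86\right)} = \frac{1}{\left(-43\right) \left(-85\right)} = \frac{1}{3655}$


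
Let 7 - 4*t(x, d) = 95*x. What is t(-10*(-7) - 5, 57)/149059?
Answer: -1542/149059 ≈ -0.010345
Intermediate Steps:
t(x, d) = 7/4 - 95*x/4
t(-10*(-7) - 5, 57)/149059 = (7/4 - 95*(-10*(-7) - 5)/4)/149059 = (7/4 - 95*(70 - 5)/4)*(1/149059) = (7/4 - 95/4*65)*(1/149059) = (7/4 - 6175/4)*(1/149059) = -1542*1/149059 = -1542/149059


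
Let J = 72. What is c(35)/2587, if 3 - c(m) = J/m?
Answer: 33/90545 ≈ 0.00036446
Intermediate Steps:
c(m) = 3 - 72/m
c(35)/2587 = (3 - 72/35)/2587 = (3 - 72*1/35)*(1/2587) = (3 - 72/35)*(1/2587) = (33/35)*(1/2587) = 33/90545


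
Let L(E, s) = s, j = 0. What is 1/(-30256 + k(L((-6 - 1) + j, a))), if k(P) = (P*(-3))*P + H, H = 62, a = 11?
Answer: -1/30557 ≈ -3.2726e-5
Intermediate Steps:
k(P) = 62 - 3*P² (k(P) = (P*(-3))*P + 62 = (-3*P)*P + 62 = -3*P² + 62 = 62 - 3*P²)
1/(-30256 + k(L((-6 - 1) + j, a))) = 1/(-30256 + (62 - 3*11²)) = 1/(-30256 + (62 - 3*121)) = 1/(-30256 + (62 - 363)) = 1/(-30256 - 301) = 1/(-30557) = -1/30557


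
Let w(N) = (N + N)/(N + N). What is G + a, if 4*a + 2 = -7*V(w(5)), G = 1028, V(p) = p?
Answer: 4103/4 ≈ 1025.8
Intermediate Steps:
w(N) = 1 (w(N) = (2*N)/((2*N)) = (2*N)*(1/(2*N)) = 1)
a = -9/4 (a = -1/2 + (-7*1)/4 = -1/2 + (1/4)*(-7) = -1/2 - 7/4 = -9/4 ≈ -2.2500)
G + a = 1028 - 9/4 = 4103/4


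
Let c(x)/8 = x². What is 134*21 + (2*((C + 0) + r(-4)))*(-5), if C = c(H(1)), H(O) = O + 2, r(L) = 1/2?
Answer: 2089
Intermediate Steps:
r(L) = ½
H(O) = 2 + O
c(x) = 8*x²
C = 72 (C = 8*(2 + 1)² = 8*3² = 8*9 = 72)
134*21 + (2*((C + 0) + r(-4)))*(-5) = 134*21 + (2*((72 + 0) + ½))*(-5) = 2814 + (2*(72 + ½))*(-5) = 2814 + (2*(145/2))*(-5) = 2814 + 145*(-5) = 2814 - 725 = 2089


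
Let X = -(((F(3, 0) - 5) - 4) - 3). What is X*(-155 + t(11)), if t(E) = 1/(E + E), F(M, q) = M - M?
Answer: -20454/11 ≈ -1859.5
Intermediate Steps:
F(M, q) = 0
X = 12 (X = -(((0 - 5) - 4) - 3) = -((-5 - 4) - 3) = -(-9 - 3) = -1*(-12) = 12)
t(E) = 1/(2*E)
X*(-155 + t(11)) = 12*(-155 + (1/2)/11) = 12*(-155 + (1/2)*(1/11)) = 12*(-155 + 1/22) = 12*(-3409/22) = -20454/11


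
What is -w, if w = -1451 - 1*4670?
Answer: 6121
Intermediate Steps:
w = -6121 (w = -1451 - 4670 = -6121)
-w = -1*(-6121) = 6121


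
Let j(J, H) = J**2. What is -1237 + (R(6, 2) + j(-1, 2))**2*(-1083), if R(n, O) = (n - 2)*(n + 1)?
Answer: -912040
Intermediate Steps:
R(n, O) = (1 + n)*(-2 + n) (R(n, O) = (-2 + n)*(1 + n) = (1 + n)*(-2 + n))
-1237 + (R(6, 2) + j(-1, 2))**2*(-1083) = -1237 + ((-2 + 6**2 - 1*6) + (-1)**2)**2*(-1083) = -1237 + ((-2 + 36 - 6) + 1)**2*(-1083) = -1237 + (28 + 1)**2*(-1083) = -1237 + 29**2*(-1083) = -1237 + 841*(-1083) = -1237 - 910803 = -912040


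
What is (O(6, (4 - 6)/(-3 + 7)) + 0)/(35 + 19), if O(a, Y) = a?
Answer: ⅑ ≈ 0.11111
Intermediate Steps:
(O(6, (4 - 6)/(-3 + 7)) + 0)/(35 + 19) = (6 + 0)/(35 + 19) = 6/54 = 6*(1/54) = ⅑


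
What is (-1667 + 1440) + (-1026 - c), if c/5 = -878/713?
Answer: -888999/713 ≈ -1246.8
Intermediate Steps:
c = -4390/713 (c = 5*(-878/713) = -4390/713 ≈ -6.1571)
(-1667 + 1440) + (-1026 - c) = (-1667 + 1440) + (-1026 - 1*(-4390/713)) = -227 + (-1026 + 4390/713) = -227 - 727148/713 = -888999/713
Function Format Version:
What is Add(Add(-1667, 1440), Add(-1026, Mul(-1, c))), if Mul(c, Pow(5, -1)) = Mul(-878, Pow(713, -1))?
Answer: Rational(-888999, 713) ≈ -1246.8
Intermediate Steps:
c = Rational(-4390, 713) (c = Mul(5, Mul(-878, Pow(713, -1))) = Mul(5, Mul(-878, Rational(1, 713))) = Mul(5, Rational(-878, 713)) = Rational(-4390, 713) ≈ -6.1571)
Add(Add(-1667, 1440), Add(-1026, Mul(-1, c))) = Add(Add(-1667, 1440), Add(-1026, Mul(-1, Rational(-4390, 713)))) = Add(-227, Add(-1026, Rational(4390, 713))) = Add(-227, Rational(-727148, 713)) = Rational(-888999, 713)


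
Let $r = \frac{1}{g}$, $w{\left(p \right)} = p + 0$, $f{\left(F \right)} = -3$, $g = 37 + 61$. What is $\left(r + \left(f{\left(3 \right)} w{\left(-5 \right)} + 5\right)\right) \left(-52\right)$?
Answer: $- \frac{50986}{49} \approx -1040.5$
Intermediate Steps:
$g = 98$
$w{\left(p \right)} = p$
$r = \frac{1}{98} \approx 0.010204$
$\left(r + \left(f{\left(3 \right)} w{\left(-5 \right)} + 5\right)\right) \left(-52\right) = \left(\frac{1}{98} + \left(\left(-3\right) \left(-5\right) + 5\right)\right) \left(-52\right) = \left(\frac{1}{98} + \left(15 + 5\right)\right) \left(-52\right) = \left(\frac{1}{98} + 20\right) \left(-52\right) = \frac{1961}{98} \left(-52\right) = - \frac{50986}{49}$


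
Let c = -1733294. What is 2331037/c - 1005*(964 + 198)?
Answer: -2024160397177/1733294 ≈ -1.1678e+6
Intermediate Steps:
2331037/c - 1005*(964 + 198) = 2331037/(-1733294) - 1005*(964 + 198) = 2331037*(-1/1733294) - 1005*1162 = -2331037/1733294 - 1167810 = -2024160397177/1733294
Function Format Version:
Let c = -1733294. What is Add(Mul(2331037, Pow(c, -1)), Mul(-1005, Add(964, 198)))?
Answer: Rational(-2024160397177, 1733294) ≈ -1.1678e+6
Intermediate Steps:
Add(Mul(2331037, Pow(c, -1)), Mul(-1005, Add(964, 198))) = Add(Mul(2331037, Pow(-1733294, -1)), Mul(-1005, Add(964, 198))) = Add(Mul(2331037, Rational(-1, 1733294)), Mul(-1005, 1162)) = Add(Rational(-2331037, 1733294), -1167810) = Rational(-2024160397177, 1733294)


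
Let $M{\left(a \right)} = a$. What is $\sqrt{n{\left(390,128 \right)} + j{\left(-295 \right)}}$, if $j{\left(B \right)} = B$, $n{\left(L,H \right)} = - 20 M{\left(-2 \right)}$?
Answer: $i \sqrt{255} \approx 15.969 i$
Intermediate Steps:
$n{\left(L,H \right)} = 40$ ($n{\left(L,H \right)} = \left(-20\right) \left(-2\right) = 40$)
$\sqrt{n{\left(390,128 \right)} + j{\left(-295 \right)}} = \sqrt{40 - 295} = \sqrt{-255} = i \sqrt{255}$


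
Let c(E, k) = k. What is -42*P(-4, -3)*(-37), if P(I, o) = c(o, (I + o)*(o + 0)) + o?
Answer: 27972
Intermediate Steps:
P(I, o) = o + o*(I + o) (P(I, o) = (I + o)*(o + 0) + o = (I + o)*o + o = o*(I + o) + o = o + o*(I + o))
-42*P(-4, -3)*(-37) = -(-126)*(1 - 4 - 3)*(-37) = -(-126)*(-6)*(-37) = -42*18*(-37) = -756*(-37) = 27972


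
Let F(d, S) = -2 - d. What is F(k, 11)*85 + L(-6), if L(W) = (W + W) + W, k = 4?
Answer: -528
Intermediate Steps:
L(W) = 3*W (L(W) = 2*W + W = 3*W)
F(k, 11)*85 + L(-6) = (-2 - 1*4)*85 + 3*(-6) = (-2 - 4)*85 - 18 = -6*85 - 18 = -510 - 18 = -528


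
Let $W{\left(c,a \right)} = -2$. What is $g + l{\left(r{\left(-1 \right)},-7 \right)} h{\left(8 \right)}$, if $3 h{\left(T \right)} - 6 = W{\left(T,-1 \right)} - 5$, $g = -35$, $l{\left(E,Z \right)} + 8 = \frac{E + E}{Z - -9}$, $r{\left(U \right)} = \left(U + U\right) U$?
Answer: $-33$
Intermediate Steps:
$r{\left(U \right)} = 2 U^{2}$ ($r{\left(U \right)} = 2 U U = 2 U^{2}$)
$l{\left(E,Z \right)} = -8 + \frac{2 E}{9 + Z}$ ($l{\left(E,Z \right)} = -8 + \frac{E + E}{Z - -9} = -8 + \frac{2 E}{Z + 9} = -8 + \frac{2 E}{9 + Z}$)
$h{\left(T \right)} = - \frac{1}{3}$ ($h{\left(T \right)} = 2 + \frac{-2 - 5}{3} = 2 + \frac{1}{3} \left(-7\right) = 2 - \frac{7}{3} = - \frac{1}{3}$)
$g + l{\left(r{\left(-1 \right)},-7 \right)} h{\left(8 \right)} = -35 + \frac{2 \left(-36 + 2 \left(-1\right)^{2} - -28\right)}{9 - 7} \left(- \frac{1}{3}\right) = -35 + \frac{2 \left(-36 + 2 \cdot 1 + 28\right)}{2} \left(- \frac{1}{3}\right) = -35 + 2 \cdot \frac{1}{2} \left(-36 + 2 + 28\right) \left(- \frac{1}{3}\right) = -35 + 2 \cdot \frac{1}{2} \left(-6\right) \left(- \frac{1}{3}\right) = -35 - -2 = -35 + 2 = -33$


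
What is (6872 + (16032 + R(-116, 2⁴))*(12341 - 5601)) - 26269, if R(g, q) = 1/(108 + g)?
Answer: 216070881/2 ≈ 1.0804e+8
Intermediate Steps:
(6872 + (16032 + R(-116, 2⁴))*(12341 - 5601)) - 26269 = (6872 + (16032 + 1/(108 - 116))*(12341 - 5601)) - 26269 = (6872 + (16032 + 1/(-8))*6740) - 26269 = (6872 + (16032 - ⅛)*6740) - 26269 = (6872 + (128255/8)*6740) - 26269 = (6872 + 216109675/2) - 26269 = 216123419/2 - 26269 = 216070881/2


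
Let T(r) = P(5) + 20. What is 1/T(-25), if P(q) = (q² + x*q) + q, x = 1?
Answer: 1/55 ≈ 0.018182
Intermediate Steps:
P(q) = q² + 2*q (P(q) = (q² + 1*q) + q = (q² + q) + q = (q + q²) + q = q² + 2*q)
T(r) = 55 (T(r) = 5*(2 + 5) + 20 = 5*7 + 20 = 35 + 20 = 55)
1/T(-25) = 1/55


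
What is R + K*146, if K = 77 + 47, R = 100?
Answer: 18204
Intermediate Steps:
K = 124
R + K*146 = 100 + 124*146 = 100 + 18104 = 18204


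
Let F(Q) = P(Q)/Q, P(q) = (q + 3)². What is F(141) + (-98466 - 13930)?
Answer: -5275700/47 ≈ -1.1225e+5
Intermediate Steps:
P(q) = (3 + q)²
F(Q) = (3 + Q)²/Q
F(141) + (-98466 - 13930) = (3 + 141)²/141 + (-98466 - 13930) = (1/141)*144² - 112396 = (1/141)*20736 - 112396 = 6912/47 - 112396 = -5275700/47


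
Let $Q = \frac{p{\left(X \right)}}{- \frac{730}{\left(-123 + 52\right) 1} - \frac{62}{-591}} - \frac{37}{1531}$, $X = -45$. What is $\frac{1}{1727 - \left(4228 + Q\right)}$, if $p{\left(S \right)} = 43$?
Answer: $- \frac{667258792}{1671560531521} \approx -0.00039918$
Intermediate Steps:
$Q = \frac{2746292729}{667258792}$ ($Q = \frac{43}{- \frac{730}{\left(-123 + 52\right) 1} - \frac{62}{-591}} - \frac{37}{1531} = \frac{43}{- \frac{730}{\left(-71\right) 1} - - \frac{62}{591}} - \frac{37}{1531} = \frac{43}{- \frac{730}{-71} + \frac{62}{591}} - \frac{37}{1531} = \frac{43}{\left(-730\right) \left(- \frac{1}{71}\right) + \frac{62}{591}} - \frac{37}{1531} = \frac{43}{\frac{730}{71} + \frac{62}{591}} - \frac{37}{1531} = \frac{43}{\frac{435832}{41961}} - \frac{37}{1531} = 43 \cdot \frac{41961}{435832} - \frac{37}{1531} = \frac{1804323}{435832} - \frac{37}{1531} = \frac{2746292729}{667258792} \approx 4.1158$)
$\frac{1}{1727 - \left(4228 + Q\right)} = \frac{1}{1727 - \frac{2823916465305}{667258792}} = \frac{1}{- \frac{1671560531521}{667258792}} = - \frac{667258792}{1671560531521}$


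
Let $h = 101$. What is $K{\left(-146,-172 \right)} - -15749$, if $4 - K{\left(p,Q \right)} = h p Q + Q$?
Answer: $-2520387$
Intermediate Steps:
$K{\left(p,Q \right)} = 4 - Q - 101 Q p$ ($K{\left(p,Q \right)} = 4 - \left(101 p Q + Q\right) = 4 - \left(101 Q p + Q\right) = 4 - \left(Q + 101 Q p\right) = 4 - Q - 101 Q p$)
$K{\left(-146,-172 \right)} - -15749 = \left(4 - -172 - \left(-17372\right) \left(-146\right)\right) - -15749 = \left(4 + 172 - 2536312\right) + 15749 = -2536136 + 15749 = -2520387$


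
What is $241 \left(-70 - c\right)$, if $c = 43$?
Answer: $-27233$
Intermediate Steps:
$241 \left(-70 - c\right) = 241 \left(-70 - 43\right) = 241 \left(-113\right) = -27233$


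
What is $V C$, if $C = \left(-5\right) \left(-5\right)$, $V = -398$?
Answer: $-9950$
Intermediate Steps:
$C = 25$
$V C = \left(-398\right) 25 = -9950$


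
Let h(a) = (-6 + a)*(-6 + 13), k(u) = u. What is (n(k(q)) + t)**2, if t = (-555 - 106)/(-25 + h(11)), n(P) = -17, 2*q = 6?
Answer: 690561/100 ≈ 6905.6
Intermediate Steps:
q = 3 (q = (1/2)*6 = 3)
h(a) = -42 + 7*a (h(a) = (-6 + a)*7 = -42 + 7*a)
t = -661/10 (t = (-555 - 106)/(-25 + (-42 + 7*11)) = -661/(-25 + (-42 + 77)) = -661/(-25 + 35) = -661/10 ≈ -66.100)
(n(k(q)) + t)**2 = (-17 - 661/10)**2 = (-831/10)**2 = 690561/100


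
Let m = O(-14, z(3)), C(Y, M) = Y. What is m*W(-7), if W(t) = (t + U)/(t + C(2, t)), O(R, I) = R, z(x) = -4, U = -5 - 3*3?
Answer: -294/5 ≈ -58.800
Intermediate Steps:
U = -14 (U = -5 - 9 = -14)
W(t) = (-14 + t)/(2 + t) (W(t) = (t - 14)/(t + 2) = (-14 + t)/(2 + t))
m = -14
m*W(-7) = -14*(-14 - 7)/(2 - 7) = -14*(-21)/(-5) = -(-14)*(-21)/5 = -14*21/5 = -294/5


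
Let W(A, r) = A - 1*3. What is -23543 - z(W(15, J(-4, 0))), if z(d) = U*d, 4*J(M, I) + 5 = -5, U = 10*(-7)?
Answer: -22703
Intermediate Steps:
U = -70
J(M, I) = -5/2 (J(M, I) = -5/4 + (¼)*(-5) = -5/4 - 5/4 = -5/2)
W(A, r) = -3 + A (W(A, r) = A - 3 = -3 + A)
z(d) = -70*d
-23543 - z(W(15, J(-4, 0))) = -23543 - (-70)*(-3 + 15) = -23543 - (-70)*12 = -23543 - 1*(-840) = -23543 + 840 = -22703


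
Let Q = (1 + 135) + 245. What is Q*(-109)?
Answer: -41529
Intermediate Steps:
Q = 381 (Q = 136 + 245 = 381)
Q*(-109) = 381*(-109) = -41529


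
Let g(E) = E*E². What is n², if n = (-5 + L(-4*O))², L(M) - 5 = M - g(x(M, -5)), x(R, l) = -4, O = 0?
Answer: 16777216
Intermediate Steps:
g(E) = E³
L(M) = 69 + M (L(M) = 5 + (M - 1*(-4)³) = 5 + (M - 1*(-64)) = 5 + (M + 64) = 5 + (64 + M) = 69 + M)
n = 4096 (n = (-5 + (69 - 4*0))² = (-5 + (69 + 0))² = (-5 + 69)² = 64² = 4096)
n² = 4096² = 16777216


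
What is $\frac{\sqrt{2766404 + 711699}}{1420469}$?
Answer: $\frac{\sqrt{3478103}}{1420469} \approx 0.0013129$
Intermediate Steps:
$\frac{\sqrt{2766404 + 711699}}{1420469} = \sqrt{3478103} \cdot \frac{1}{1420469} = \frac{\sqrt{3478103}}{1420469}$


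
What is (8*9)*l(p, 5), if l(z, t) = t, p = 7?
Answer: 360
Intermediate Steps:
(8*9)*l(p, 5) = (8*9)*5 = 72*5 = 360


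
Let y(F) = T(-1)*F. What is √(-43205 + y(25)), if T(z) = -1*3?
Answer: 4*I*√2705 ≈ 208.04*I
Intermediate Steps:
T(z) = -3
y(F) = -3*F
√(-43205 + y(25)) = √(-43205 - 3*25) = √(-43205 - 75) = √(-43280) = 4*I*√2705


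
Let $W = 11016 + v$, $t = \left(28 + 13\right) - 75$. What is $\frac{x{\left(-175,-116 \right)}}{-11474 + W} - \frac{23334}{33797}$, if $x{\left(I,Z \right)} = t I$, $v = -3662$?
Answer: $- \frac{29722823}{13924364} \approx -2.1346$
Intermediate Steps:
$t = -34$ ($t = 41 - 75 = -34$)
$x{\left(I,Z \right)} = - 34 I$
$W = 7354$ ($W = 11016 - 3662 = 7354$)
$\frac{x{\left(-175,-116 \right)}}{-11474 + W} - \frac{23334}{33797} = \frac{\left(-34\right) \left(-175\right)}{-11474 + 7354} - \frac{23334}{33797} = \frac{5950}{-4120} - \frac{23334}{33797} = 5950 \left(- \frac{1}{4120}\right) - \frac{23334}{33797} = - \frac{595}{412} - \frac{23334}{33797} = - \frac{29722823}{13924364}$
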